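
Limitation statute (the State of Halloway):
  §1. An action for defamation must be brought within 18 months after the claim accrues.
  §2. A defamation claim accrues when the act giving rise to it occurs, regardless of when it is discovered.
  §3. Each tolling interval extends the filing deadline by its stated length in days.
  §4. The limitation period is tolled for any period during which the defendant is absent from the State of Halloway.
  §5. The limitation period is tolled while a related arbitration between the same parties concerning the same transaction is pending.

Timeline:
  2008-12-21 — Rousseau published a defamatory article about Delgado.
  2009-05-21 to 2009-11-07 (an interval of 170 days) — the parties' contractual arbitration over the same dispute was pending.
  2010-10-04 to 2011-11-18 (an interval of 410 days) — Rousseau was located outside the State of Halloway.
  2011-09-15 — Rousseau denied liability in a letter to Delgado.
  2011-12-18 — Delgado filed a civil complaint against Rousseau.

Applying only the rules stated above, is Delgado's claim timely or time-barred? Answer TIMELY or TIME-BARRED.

The claim accrued on 2008-12-21, the date of the act.
18 months from 2008-12-21 is 2010-06-21.
The pending related arbitration from 2009-05-21 to 2009-11-07 tolled the period for 170 days, extending the deadline to 2010-12-08.
The period was tolled for 410 days by the defendant's absence from the jurisdiction (2010-10-04 to 2011-11-18), pushing the deadline to 2012-01-22.
None of the other events listed affects the running of the period under the stated rules.
Filing on 2011-12-18 beat the 2012-01-22 deadline — the action is timely.

TIMELY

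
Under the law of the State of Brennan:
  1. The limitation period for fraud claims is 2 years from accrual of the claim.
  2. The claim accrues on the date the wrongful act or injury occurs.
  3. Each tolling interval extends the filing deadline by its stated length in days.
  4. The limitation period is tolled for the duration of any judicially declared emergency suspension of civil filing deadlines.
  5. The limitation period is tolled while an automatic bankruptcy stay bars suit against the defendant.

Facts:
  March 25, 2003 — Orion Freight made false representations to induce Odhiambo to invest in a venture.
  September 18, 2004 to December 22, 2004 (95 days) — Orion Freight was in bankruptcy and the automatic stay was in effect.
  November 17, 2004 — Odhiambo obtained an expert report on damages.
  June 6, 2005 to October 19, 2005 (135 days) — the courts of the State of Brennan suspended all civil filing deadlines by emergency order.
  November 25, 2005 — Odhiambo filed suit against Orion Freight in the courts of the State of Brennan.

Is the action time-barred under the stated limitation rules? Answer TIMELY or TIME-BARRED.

The claim accrued on March 25, 2003, the date of the act.
Adding the 2 years base period to March 25, 2003 gives a deadline of March 25, 2005, before any tolling.
The period was tolled for 95 days by the automatic bankruptcy stay (September 18, 2004 to December 22, 2004), pushing the deadline to June 28, 2005.
Because the emergency suspension of filing deadlines ran from June 6, 2005 to October 19, 2005, the deadline is extended by 135 days to November 10, 2005.
Nothing else in the chronology tolls or restarts the period.
Odhiambo filed on November 25, 2005, after the November 10, 2005 deadline, so the action is time-barred.

TIME-BARRED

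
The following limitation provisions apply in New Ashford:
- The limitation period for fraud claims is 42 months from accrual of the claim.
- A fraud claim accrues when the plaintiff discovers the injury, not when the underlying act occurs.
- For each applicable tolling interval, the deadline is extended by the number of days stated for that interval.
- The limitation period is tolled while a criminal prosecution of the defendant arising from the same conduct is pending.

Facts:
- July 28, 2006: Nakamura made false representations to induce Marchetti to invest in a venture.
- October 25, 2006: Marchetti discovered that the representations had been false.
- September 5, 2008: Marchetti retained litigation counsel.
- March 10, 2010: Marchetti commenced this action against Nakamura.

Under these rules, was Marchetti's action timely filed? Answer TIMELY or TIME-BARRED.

TIMELY

Accrual is tied to discovery, so the period began on October 25, 2006 rather than on July 28, 2006 when the act occurred.
Adding the 42 months base period to October 25, 2006 gives a deadline of April 25, 2010, before any tolling.
The other events in the timeline have no effect on the limitation period under the stated rules.
The March 10, 2010 filing precedes the April 25, 2010 deadline; the claim is timely.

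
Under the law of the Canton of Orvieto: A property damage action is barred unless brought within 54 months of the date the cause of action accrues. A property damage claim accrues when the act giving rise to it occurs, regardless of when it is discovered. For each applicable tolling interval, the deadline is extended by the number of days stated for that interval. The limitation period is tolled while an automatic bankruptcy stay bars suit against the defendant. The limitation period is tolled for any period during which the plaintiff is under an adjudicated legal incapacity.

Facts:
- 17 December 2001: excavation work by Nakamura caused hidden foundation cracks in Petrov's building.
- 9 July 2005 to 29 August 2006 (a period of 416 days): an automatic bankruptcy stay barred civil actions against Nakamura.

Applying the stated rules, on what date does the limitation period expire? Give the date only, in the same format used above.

7 August 2007

The claim accrued on 17 December 2001, when the wrongful act occurred.
The untolled deadline — 54 months after 17 December 2001 — is 17 June 2006.
The automatic bankruptcy stay from 9 July 2005 to 29 August 2006 tolled the period for 416 days, extending the deadline to 7 August 2007.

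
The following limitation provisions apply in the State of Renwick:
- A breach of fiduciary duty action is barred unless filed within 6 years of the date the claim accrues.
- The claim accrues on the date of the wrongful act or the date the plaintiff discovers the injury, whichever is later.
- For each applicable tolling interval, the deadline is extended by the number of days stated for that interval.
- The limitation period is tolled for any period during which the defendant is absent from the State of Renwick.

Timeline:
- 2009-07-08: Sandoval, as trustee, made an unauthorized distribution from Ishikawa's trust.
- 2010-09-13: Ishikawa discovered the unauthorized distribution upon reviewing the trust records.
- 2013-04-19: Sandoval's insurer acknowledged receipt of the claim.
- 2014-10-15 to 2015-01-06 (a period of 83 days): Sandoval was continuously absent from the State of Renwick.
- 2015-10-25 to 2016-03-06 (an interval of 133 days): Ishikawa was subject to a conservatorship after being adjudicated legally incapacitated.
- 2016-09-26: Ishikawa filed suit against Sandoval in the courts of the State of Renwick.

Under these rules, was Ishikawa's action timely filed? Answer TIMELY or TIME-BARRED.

Taking the later of the act (2009-07-08) and discovery (2010-09-13), the claim accrued on 2010-09-13.
Adding the 6 years base period to 2010-09-13 gives a deadline of 2016-09-13, before any tolling.
The defendant's absence from the jurisdiction from 2014-10-15 to 2015-01-06 tolled the period for 83 days, extending the deadline to 2016-12-05.
The plaintiff's legal incapacity from 2015-10-25 to 2016-03-06 does not toll the period, because no stated rule makes the plaintiff's incapacity a tolling event.
The other events in the timeline have no effect on the limitation period under the stated rules.
The 2016-09-26 filing precedes the 2016-12-05 deadline; the claim is timely.

TIMELY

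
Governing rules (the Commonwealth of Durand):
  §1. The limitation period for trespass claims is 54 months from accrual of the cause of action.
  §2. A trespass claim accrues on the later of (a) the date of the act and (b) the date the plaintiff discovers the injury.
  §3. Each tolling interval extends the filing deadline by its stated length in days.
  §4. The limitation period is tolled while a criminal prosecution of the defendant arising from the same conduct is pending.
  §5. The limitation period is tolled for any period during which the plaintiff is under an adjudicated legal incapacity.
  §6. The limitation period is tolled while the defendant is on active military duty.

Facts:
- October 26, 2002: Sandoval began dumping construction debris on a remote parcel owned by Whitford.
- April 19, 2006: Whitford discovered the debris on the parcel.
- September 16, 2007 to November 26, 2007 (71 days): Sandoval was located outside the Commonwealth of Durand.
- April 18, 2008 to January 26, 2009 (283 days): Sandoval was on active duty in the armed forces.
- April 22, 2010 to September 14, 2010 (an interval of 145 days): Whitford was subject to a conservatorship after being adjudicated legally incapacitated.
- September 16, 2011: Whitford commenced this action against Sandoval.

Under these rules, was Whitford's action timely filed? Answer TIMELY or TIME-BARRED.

TIMELY

Taking the later of the act (October 26, 2002) and discovery (April 19, 2006), the claim accrued on April 19, 2006.
Adding the 54 months base period to April 19, 2006 gives a deadline of October 19, 2010, before any tolling.
The period was tolled for 283 days by the defendant's active military service (April 18, 2008 to January 26, 2009), pushing the deadline to July 29, 2011.
Because the plaintiff's legal incapacity ran from April 22, 2010 to September 14, 2010, the deadline is extended by 145 days to December 21, 2011.
The defendant's absence from the jurisdiction from September 16, 2007 to November 26, 2007 does not toll the period, because no stated rule makes the defendant's absence a tolling event.
Filing on September 16, 2011 beat the December 21, 2011 deadline — the action is timely.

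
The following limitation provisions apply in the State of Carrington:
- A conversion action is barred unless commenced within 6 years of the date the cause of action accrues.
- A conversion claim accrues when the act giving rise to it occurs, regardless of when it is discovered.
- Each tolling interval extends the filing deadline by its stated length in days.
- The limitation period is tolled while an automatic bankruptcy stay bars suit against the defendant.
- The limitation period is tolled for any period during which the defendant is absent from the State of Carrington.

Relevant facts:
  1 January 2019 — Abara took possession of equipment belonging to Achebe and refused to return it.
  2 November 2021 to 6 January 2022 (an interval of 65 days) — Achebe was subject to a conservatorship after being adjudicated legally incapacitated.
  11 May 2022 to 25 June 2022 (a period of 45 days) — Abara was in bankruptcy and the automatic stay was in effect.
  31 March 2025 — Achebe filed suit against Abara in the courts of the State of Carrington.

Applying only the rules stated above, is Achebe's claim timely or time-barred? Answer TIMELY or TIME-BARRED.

The claim accrued on 1 January 2019, when the wrongful act occurred.
The untolled deadline — 6 years after 1 January 2019 — is 1 January 2025.
Because the automatic bankruptcy stay ran from 11 May 2022 to 25 June 2022, the deadline is extended by 45 days to 15 February 2025.
Although the plaintiff's incapacity ran from 2 November 2021 to 6 January 2022, the stated rules do not make that a tolling event, so it is disregarded.
Achebe filed on 31 March 2025, after the 15 February 2025 deadline, so the action is time-barred.

TIME-BARRED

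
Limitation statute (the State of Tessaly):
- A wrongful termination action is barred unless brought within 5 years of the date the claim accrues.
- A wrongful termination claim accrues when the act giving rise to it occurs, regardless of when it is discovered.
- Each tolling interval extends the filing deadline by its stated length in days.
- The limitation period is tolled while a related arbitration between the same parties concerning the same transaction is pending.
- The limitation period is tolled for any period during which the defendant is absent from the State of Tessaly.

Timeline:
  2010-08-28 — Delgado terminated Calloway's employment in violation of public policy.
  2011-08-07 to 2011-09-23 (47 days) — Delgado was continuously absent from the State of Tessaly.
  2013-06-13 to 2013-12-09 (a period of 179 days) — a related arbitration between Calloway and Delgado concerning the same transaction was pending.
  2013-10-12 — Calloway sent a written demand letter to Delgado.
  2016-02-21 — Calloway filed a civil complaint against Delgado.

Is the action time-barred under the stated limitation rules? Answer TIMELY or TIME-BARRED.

The claim accrued on 2010-08-28, when the wrongful act occurred.
Adding the 5 years base period to 2010-08-28 gives a deadline of 2015-08-28, before any tolling.
The period was tolled for 47 days by the defendant's absence from the jurisdiction (2011-08-07 to 2011-09-23), pushing the deadline to 2015-10-14.
The pending related arbitration from 2013-06-13 to 2013-12-09 tolled the period for 179 days, extending the deadline to 2016-04-10.
The other events in the timeline have no effect on the limitation period under the stated rules.
The 2016-02-21 filing precedes the 2016-04-10 deadline; the claim is timely.

TIMELY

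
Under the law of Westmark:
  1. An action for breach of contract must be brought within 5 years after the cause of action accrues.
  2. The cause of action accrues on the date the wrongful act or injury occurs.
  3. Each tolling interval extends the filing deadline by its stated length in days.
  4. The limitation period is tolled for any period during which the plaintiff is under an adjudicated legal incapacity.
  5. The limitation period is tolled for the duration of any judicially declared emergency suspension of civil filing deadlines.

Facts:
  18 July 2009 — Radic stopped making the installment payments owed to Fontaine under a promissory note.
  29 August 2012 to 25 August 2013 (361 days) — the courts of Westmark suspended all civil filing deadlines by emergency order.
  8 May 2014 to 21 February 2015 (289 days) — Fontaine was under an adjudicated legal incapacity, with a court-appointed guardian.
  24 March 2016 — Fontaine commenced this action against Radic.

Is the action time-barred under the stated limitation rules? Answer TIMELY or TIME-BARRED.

The claim accrued on 18 July 2009, when the wrongful act occurred.
Adding the 5 years base period to 18 July 2009 gives a deadline of 18 July 2014, before any tolling.
Because the emergency suspension of filing deadlines ran from 29 August 2012 to 25 August 2013, the deadline is extended by 361 days to 14 July 2015.
The period was tolled for 289 days by the plaintiff's legal incapacity (8 May 2014 to 21 February 2015), pushing the deadline to 28 April 2016.
The 24 March 2016 filing precedes the 28 April 2016 deadline; the claim is timely.

TIMELY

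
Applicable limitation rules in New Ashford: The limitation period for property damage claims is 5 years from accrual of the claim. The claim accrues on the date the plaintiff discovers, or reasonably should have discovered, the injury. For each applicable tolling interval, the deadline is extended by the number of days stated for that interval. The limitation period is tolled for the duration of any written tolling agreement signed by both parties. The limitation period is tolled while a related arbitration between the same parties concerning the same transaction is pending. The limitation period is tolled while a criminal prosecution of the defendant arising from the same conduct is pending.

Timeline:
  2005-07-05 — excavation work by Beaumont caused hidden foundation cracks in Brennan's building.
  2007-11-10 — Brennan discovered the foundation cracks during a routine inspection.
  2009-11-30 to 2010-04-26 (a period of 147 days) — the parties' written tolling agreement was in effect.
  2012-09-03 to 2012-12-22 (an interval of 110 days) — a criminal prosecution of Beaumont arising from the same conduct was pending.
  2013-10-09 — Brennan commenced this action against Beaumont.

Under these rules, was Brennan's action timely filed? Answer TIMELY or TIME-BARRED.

TIME-BARRED

Accrual is tied to discovery, so the period began on 2007-11-10 rather than on 2005-07-05 when the act occurred.
5 years from 2007-11-10 is 2012-11-10.
The written tolling agreement from 2009-11-30 to 2010-04-26 tolled the period for 147 days, extending the deadline to 2013-04-06.
The period was tolled for 110 days by the pending criminal prosecution (2012-09-03 to 2012-12-22), pushing the deadline to 2013-07-25.
Filing on 2013-10-09 missed the 2013-07-25 deadline — the action is time-barred.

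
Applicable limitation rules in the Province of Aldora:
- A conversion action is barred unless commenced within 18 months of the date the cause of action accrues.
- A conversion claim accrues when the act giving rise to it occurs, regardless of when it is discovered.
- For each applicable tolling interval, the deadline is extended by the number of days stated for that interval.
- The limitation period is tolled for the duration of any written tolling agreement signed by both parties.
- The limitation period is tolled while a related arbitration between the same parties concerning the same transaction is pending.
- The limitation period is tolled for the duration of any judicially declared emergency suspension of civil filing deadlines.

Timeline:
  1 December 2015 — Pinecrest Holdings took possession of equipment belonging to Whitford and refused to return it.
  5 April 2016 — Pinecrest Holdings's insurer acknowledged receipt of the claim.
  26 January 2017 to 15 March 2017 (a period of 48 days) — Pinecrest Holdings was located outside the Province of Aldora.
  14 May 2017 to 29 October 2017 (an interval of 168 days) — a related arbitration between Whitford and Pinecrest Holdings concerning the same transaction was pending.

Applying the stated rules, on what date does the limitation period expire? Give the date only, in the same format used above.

16 November 2017

The claim accrued on 1 December 2015, when the wrongful act occurred.
18 months from 1 December 2015 is 1 June 2017.
The pending related arbitration from 14 May 2017 to 29 October 2017 tolled the period for 168 days, extending the deadline to 16 November 2017.
Although the defendant's absence ran from 26 January 2017 to 15 March 2017, the stated rules do not make that a tolling event, so it is disregarded.
The other events in the timeline have no effect on the limitation period under the stated rules.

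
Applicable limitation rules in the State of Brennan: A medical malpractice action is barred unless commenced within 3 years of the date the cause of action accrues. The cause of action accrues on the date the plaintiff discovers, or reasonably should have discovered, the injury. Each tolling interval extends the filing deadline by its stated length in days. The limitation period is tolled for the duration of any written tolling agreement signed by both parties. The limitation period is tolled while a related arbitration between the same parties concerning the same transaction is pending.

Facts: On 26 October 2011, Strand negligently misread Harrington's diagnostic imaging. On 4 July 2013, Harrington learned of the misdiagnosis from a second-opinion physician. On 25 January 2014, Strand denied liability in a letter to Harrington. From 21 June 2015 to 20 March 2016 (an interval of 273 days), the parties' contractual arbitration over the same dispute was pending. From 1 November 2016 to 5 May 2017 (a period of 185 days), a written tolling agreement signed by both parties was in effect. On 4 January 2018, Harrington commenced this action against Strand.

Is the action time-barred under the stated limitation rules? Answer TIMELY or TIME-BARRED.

Under the discovery rule, the claim accrued on 4 July 2013, when Harrington discovered the injury — not on the 26 October 2011 date of the underlying act.
Adding the 3 years base period to 4 July 2013 gives a deadline of 4 July 2016, before any tolling.
Because the pending related arbitration ran from 21 June 2015 to 20 March 2016, the deadline is extended by 273 days to 3 April 2017.
The written tolling agreement from 1 November 2016 to 5 May 2017 tolled the period for 185 days, extending the deadline to 5 October 2017.
Nothing else in the chronology tolls or restarts the period.
Harrington filed on 4 January 2018, after the 5 October 2017 deadline, so the action is time-barred.

TIME-BARRED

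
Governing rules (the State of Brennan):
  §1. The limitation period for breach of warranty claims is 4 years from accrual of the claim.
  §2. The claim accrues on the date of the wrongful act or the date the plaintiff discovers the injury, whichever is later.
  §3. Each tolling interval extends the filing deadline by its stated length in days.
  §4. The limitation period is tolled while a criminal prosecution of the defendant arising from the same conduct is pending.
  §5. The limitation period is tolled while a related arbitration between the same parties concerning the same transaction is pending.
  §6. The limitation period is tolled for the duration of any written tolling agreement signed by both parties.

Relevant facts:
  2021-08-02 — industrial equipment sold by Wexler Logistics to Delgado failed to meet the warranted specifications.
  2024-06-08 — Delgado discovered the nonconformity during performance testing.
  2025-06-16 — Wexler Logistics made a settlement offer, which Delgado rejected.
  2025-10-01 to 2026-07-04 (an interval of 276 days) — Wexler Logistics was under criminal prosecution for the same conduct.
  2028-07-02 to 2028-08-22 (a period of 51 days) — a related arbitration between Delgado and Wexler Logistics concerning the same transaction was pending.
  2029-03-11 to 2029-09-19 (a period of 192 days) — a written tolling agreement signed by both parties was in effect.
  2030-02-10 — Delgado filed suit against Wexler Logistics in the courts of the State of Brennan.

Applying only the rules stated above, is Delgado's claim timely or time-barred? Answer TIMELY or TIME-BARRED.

TIME-BARRED

The claim accrued on 2024-06-08 — the later of the 2021-08-02 act and the 2024-06-08 discovery.
4 years from 2024-06-08 is 2028-06-08.
The pending criminal prosecution from 2025-10-01 to 2026-07-04 tolled the period for 276 days, extending the deadline to 2029-03-11.
Because the pending related arbitration ran from 2028-07-02 to 2028-08-22, the deadline is extended by 51 days to 2029-05-01.
The written tolling agreement from 2029-03-11 to 2029-09-19 tolled the period for 192 days, extending the deadline to 2029-11-09.
None of the other events listed affects the running of the period under the stated rules.
Delgado filed on 2030-02-10, after the 2029-11-09 deadline, so the action is time-barred.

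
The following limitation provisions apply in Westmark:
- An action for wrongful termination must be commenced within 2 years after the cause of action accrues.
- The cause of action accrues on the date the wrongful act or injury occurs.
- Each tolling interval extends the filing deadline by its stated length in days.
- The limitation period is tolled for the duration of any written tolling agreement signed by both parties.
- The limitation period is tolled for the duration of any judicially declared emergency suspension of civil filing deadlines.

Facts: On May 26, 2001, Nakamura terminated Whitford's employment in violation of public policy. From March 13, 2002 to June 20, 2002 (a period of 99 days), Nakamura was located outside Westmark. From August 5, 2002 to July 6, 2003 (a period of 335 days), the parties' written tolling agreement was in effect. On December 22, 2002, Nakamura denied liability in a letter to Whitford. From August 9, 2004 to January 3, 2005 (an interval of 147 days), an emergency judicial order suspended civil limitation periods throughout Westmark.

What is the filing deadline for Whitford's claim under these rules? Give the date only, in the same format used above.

April 25, 2004

The limitation period began to run on May 26, 2001.
The untolled deadline — 2 years after May 26, 2001 — is May 26, 2003.
The written tolling agreement from August 5, 2002 to July 6, 2003 tolled the period for 335 days, extending the deadline to April 25, 2004.
By the time the emergency suspension of filing deadlines began on August 9, 2004, the limitation period had already expired on April 25, 2004; that interval cannot revive it.
No stated provision tolls the period for the defendant's absence, so the interval from March 13, 2002 to June 20, 2002 has no effect on the deadline.
Nothing else in the chronology tolls or restarts the period.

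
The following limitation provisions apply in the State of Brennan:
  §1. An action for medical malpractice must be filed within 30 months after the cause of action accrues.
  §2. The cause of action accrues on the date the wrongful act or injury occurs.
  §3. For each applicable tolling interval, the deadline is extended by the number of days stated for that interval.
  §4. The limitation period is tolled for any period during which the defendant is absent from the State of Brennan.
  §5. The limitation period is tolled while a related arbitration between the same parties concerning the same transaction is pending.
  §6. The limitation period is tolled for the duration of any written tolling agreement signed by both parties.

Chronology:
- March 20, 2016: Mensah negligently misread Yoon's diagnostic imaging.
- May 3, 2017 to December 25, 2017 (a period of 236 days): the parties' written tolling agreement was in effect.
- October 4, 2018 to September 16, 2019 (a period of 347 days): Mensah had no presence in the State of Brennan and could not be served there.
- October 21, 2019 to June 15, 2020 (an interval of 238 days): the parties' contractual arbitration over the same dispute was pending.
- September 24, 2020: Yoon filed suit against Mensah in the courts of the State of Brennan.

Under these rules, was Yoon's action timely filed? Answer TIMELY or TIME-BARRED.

TIMELY

The claim accrued on March 20, 2016, when the wrongful act occurred.
Adding the 30 months base period to March 20, 2016 gives a deadline of September 20, 2018, before any tolling.
The written tolling agreement from May 3, 2017 to December 25, 2017 tolled the period for 236 days, extending the deadline to May 14, 2019.
The defendant's absence from the jurisdiction from October 4, 2018 to September 16, 2019 tolled the period for 347 days, extending the deadline to April 25, 2020.
The pending related arbitration from October 21, 2019 to June 15, 2020 tolled the period for 238 days, extending the deadline to December 19, 2020.
Yoon filed on September 24, 2020, before the December 19, 2020 deadline, so the action is timely.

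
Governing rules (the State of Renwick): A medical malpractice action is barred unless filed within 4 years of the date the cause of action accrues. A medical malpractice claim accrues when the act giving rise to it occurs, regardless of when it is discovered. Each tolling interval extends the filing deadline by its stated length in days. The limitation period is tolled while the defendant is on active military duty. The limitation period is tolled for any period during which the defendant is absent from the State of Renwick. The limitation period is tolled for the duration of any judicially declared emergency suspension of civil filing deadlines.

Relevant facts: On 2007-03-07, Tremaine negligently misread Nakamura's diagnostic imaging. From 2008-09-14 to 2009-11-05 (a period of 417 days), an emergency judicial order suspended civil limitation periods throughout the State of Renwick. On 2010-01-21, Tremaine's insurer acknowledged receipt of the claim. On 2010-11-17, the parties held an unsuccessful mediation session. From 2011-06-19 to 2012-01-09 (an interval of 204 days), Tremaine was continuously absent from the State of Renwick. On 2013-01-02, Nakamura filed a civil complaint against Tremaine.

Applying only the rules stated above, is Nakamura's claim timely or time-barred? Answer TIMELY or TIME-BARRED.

TIME-BARRED

The limitation period began to run on 2007-03-07.
The untolled deadline — 4 years after 2007-03-07 — is 2011-03-07.
Because the emergency suspension of filing deadlines ran from 2008-09-14 to 2009-11-05, the deadline is extended by 417 days to 2012-04-27.
The period was tolled for 204 days by the defendant's absence from the jurisdiction (2011-06-19 to 2012-01-09), pushing the deadline to 2012-11-17.
Nothing else in the chronology tolls or restarts the period.
Nakamura filed on 2013-01-02, after the 2012-11-17 deadline, so the action is time-barred.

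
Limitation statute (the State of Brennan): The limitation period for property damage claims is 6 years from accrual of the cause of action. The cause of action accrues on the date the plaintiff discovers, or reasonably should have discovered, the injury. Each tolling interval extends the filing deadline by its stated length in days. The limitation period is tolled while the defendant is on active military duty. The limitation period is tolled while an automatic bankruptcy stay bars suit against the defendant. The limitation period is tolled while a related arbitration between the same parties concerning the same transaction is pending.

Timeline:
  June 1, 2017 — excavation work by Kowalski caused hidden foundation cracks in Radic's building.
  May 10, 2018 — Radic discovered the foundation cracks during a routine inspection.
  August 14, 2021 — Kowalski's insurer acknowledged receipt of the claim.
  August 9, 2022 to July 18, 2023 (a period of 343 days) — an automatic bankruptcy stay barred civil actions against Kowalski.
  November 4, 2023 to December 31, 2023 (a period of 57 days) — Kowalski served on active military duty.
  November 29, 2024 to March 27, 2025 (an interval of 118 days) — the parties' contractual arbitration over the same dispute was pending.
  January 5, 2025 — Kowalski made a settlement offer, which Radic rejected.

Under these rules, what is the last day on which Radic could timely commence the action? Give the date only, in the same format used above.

October 10, 2025

Under the discovery rule, the claim accrued on May 10, 2018, when Radic discovered the injury — not on the June 1, 2017 date of the underlying act.
The untolled deadline — 6 years after May 10, 2018 — is May 10, 2024.
The automatic bankruptcy stay from August 9, 2022 to July 18, 2023 tolled the period for 343 days, extending the deadline to April 18, 2025.
The period was tolled for 57 days by the defendant's active military service (November 4, 2023 to December 31, 2023), pushing the deadline to June 14, 2025.
The pending related arbitration from November 29, 2024 to March 27, 2025 tolled the period for 118 days, extending the deadline to October 10, 2025.
Nothing else in the chronology tolls or restarts the period.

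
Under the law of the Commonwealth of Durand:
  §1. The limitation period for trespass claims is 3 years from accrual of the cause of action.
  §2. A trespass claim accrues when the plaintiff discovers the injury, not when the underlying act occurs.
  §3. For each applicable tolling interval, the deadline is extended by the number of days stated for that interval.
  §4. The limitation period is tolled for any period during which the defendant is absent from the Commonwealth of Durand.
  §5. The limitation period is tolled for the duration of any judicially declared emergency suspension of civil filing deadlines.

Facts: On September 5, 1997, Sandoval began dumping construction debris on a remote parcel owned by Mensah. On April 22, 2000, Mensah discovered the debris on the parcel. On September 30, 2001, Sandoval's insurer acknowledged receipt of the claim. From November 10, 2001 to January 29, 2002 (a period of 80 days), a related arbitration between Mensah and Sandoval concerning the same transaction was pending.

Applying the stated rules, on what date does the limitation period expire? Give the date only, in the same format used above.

April 22, 2003

Accrual is tied to discovery, so the period began on April 22, 2000 rather than on September 5, 1997 when the act occurred.
Adding the 3 years base period to April 22, 2000 gives a deadline of April 22, 2003, before any tolling.
No stated provision tolls the period for a pending arbitration, so the interval from November 10, 2001 to January 29, 2002 has no effect on the deadline.
Nothing else in the chronology tolls or restarts the period.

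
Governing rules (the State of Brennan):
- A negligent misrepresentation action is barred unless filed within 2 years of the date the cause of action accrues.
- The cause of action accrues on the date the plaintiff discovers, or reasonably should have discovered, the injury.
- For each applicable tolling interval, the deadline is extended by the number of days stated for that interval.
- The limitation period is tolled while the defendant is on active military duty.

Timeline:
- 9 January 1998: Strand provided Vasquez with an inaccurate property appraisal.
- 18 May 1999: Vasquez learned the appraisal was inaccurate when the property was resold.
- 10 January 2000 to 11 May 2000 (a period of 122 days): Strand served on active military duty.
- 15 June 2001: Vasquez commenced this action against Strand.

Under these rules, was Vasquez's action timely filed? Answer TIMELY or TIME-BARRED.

Under the discovery rule, the claim accrued on 18 May 1999, when Vasquez discovered the injury — not on the 9 January 1998 date of the underlying act.
2 years from 18 May 1999 is 18 May 2001.
The period was tolled for 122 days by the defendant's active military service (10 January 2000 to 11 May 2000), pushing the deadline to 17 September 2001.
Vasquez filed on 15 June 2001, before the 17 September 2001 deadline, so the action is timely.

TIMELY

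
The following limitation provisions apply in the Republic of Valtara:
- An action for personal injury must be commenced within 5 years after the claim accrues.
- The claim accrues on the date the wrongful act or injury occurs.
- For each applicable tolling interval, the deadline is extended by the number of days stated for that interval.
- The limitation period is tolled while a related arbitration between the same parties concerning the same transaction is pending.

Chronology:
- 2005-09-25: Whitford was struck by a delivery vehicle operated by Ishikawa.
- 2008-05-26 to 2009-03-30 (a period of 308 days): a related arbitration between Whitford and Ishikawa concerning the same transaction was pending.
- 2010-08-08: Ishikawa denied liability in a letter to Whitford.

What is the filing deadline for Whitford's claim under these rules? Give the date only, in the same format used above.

2011-07-30

The claim accrued on 2005-09-25, when the wrongful act occurred.
5 years from 2005-09-25 is 2010-09-25.
Because the pending related arbitration ran from 2008-05-26 to 2009-03-30, the deadline is extended by 308 days to 2011-07-30.
None of the other events listed affects the running of the period under the stated rules.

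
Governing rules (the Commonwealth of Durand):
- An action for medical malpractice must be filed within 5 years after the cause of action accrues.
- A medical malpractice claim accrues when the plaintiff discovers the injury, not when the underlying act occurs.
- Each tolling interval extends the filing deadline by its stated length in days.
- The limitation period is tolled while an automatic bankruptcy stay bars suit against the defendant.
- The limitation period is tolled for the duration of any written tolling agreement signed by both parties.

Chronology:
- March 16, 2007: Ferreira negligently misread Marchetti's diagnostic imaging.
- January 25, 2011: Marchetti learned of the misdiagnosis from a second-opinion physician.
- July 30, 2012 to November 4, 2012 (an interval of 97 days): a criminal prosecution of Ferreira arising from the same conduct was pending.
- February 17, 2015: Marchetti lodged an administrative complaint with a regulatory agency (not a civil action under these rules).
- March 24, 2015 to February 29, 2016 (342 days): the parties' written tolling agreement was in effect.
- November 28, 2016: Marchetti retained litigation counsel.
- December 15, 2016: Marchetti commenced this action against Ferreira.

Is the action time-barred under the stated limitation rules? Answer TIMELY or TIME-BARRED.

TIMELY

Under the discovery rule, the claim accrued on January 25, 2011, when Marchetti discovered the injury — not on the March 16, 2007 date of the underlying act.
Adding the 5 years base period to January 25, 2011 gives a deadline of January 25, 2016, before any tolling.
The written tolling agreement from March 24, 2015 to February 29, 2016 tolled the period for 342 days, extending the deadline to January 1, 2017.
No stated provision tolls the period for a criminal prosecution, so the interval from July 30, 2012 to November 4, 2012 has no effect on the deadline.
Nothing else in the chronology tolls or restarts the period.
The December 15, 2016 filing precedes the January 1, 2017 deadline; the claim is timely.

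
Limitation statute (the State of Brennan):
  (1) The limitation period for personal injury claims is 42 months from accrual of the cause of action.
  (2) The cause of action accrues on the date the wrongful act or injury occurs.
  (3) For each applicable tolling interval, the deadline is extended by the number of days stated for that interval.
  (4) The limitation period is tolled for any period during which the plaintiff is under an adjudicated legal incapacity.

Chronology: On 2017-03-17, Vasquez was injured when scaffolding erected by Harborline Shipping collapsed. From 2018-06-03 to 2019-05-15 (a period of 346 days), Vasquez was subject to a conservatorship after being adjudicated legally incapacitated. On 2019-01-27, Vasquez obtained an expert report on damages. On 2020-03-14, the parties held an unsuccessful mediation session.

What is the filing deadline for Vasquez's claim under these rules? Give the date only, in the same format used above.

2021-08-29

The claim accrued on 2017-03-17, when the wrongful act occurred.
42 months from 2017-03-17 is 2020-09-17.
The plaintiff's legal incapacity from 2018-06-03 to 2019-05-15 tolled the period for 346 days, extending the deadline to 2021-08-29.
None of the other events listed affects the running of the period under the stated rules.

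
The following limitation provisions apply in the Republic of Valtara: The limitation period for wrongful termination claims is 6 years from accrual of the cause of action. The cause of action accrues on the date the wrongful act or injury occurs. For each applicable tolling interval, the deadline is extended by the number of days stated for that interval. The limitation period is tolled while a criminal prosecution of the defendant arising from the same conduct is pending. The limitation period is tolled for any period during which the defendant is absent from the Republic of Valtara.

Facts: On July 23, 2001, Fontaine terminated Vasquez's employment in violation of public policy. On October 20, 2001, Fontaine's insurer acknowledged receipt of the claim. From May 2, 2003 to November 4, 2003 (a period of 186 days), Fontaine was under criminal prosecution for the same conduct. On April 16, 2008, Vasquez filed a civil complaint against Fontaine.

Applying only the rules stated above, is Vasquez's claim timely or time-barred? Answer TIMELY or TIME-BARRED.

The limitation period began to run on July 23, 2001.
6 years from July 23, 2001 is July 23, 2007.
The pending criminal prosecution from May 2, 2003 to November 4, 2003 tolled the period for 186 days, extending the deadline to January 25, 2008.
Nothing else in the chronology tolls or restarts the period.
Filing on April 16, 2008 missed the January 25, 2008 deadline — the action is time-barred.

TIME-BARRED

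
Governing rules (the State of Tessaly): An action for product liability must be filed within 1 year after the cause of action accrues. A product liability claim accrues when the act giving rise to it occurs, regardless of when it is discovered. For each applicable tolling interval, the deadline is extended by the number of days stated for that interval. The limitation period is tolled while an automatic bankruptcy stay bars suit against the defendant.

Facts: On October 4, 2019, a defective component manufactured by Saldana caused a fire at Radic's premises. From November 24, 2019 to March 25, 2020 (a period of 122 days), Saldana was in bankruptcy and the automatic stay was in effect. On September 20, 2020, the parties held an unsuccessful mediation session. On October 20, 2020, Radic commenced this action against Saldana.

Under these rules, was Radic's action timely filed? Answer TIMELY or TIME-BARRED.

TIMELY

The limitation period began to run on October 4, 2019.
The untolled deadline — 1 year after October 4, 2019 — is October 4, 2020.
The period was tolled for 122 days by the automatic bankruptcy stay (November 24, 2019 to March 25, 2020), pushing the deadline to February 3, 2021.
Nothing else in the chronology tolls or restarts the period.
The October 20, 2020 filing precedes the February 3, 2021 deadline; the claim is timely.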